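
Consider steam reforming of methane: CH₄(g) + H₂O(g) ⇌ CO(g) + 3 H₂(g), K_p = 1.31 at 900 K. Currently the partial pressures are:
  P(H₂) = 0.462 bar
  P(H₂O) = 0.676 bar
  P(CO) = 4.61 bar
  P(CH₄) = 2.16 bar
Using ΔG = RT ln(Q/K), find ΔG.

Q_p = P(CO)·P(H₂)³ / (P(CH₄)·P(H₂O)) = (4.61)·(0.462)³ / ((2.16)·(0.676)) = 0.311
ΔG = RT ln(Q_p/K_p) = (8.314 J mol⁻¹ K⁻¹)(900 K) × ln(0.311/1.31)
   = (7.483 kJ/mol)(-1.438) = -10.8 kJ/mol
ΔG < 0, so the forward reaction is spontaneous (proceeds forward).

ΔG = -10.8 kJ/mol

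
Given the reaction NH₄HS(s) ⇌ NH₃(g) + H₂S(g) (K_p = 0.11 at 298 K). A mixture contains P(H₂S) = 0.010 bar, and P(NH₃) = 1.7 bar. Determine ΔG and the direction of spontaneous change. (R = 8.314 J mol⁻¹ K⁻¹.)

(NH₄HS is a pure solid — omitted from Q_p.)
Q_p = P(NH₃)·P(H₂S) = (1.7)·(0.010) = 0.0170
ΔG = RT ln(Q_p/K_p) = (8.314 J mol⁻¹ K⁻¹)(298 K) × ln(0.0170/0.11)
   = (2.478 kJ/mol)(-1.867) = -4.63 kJ/mol
ΔG < 0, so the forward reaction is spontaneous (proceeds forward).

ΔG = -4.63 kJ/mol; the forward reaction is spontaneous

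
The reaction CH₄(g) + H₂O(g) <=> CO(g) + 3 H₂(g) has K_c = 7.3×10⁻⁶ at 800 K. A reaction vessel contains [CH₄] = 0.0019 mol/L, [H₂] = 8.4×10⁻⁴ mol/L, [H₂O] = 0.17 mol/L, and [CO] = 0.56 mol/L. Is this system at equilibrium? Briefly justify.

Q_c = [CO]·[H₂]³ / ([CH₄]·[H₂O]) = (0.56)·(8.4×10⁻⁴)³ / ((0.0019)·(0.17)) = 1.0×10⁻⁶
Q_c = 1.0×10⁻⁶ < K_c = 7.3×10⁻⁶: net forward reaction.

no; Q < K, reaction proceeds forward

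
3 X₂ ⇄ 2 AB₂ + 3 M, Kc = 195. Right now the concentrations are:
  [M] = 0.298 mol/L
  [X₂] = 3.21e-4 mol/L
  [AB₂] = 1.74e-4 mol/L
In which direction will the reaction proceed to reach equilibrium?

in the forward direction

Qc = [AB₂]²·[M]³ / [X₂]³ = (1.74e-4)²·(0.298)³ / (3.21e-4)³ = 24.2
Qc = 24.2 < Kc = 195, so the forward reaction proceeds.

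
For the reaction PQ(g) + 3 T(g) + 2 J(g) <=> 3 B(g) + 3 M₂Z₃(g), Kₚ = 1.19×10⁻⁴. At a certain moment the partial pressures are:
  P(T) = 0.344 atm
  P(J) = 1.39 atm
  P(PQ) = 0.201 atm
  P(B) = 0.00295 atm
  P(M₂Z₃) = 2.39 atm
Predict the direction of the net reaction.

Qₚ = P(B)³·P(M₂Z₃)³ / (P(PQ)·P(T)³·P(J)²) = (0.00295)³·(2.39)³ / ((0.201)·(0.344)³·(1.39)²) = 2.22×10⁻⁵
Qₚ = 2.22×10⁻⁵ < Kₚ = 1.19×10⁻⁴, so the forward reaction proceeds.

to the right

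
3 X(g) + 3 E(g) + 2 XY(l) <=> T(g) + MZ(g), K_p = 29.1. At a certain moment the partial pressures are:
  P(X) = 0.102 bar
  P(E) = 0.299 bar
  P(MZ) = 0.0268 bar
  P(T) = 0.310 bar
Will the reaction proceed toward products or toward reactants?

in the reverse direction

(XY is a pure liquid — omitted from Q_p.)
Q_p = P(T)·P(MZ) / (P(X)³·P(E)³) = (0.310)·(0.0268) / ((0.102)³·(0.299)³) = 293
Q_p = 293 > K_p = 29.1, so the reverse reaction proceeds.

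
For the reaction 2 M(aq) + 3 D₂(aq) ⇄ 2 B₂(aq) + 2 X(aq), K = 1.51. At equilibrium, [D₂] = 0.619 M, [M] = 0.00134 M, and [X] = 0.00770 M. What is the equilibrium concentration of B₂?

At equilibrium, K = [B₂]²·[X]² / ([M]²·[D₂]³) = 1.51.
([B₂])²·(0.00770)² / ((0.00134)²·(0.619)³) = 1.51
[B₂]² = 0.0108 ⇒ [B₂] = 0.104 M

[B₂] = 0.104 M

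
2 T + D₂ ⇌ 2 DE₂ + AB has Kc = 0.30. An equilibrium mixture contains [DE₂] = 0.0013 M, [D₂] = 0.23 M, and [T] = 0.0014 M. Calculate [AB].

At equilibrium, Kc = [DE₂]²·[AB] / ([T]²·[D₂]) = 0.30.
(0.0013)²·([AB]) / ((0.0014)²·(0.23)) = 0.30
[AB] = 0.0800 = 0.080 M

[AB] = 0.080 M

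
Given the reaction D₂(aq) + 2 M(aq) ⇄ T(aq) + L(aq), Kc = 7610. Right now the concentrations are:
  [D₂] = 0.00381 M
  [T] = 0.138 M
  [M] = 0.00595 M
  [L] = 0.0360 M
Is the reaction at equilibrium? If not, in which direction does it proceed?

reverse (toward reactants)

Qc = [T]·[L] / ([D₂]·[M]²) = (0.138)·(0.0360) / ((0.00381)·(0.00595)²) = 36800
Qc = 36800 > Kc = 7610, so the reverse reaction proceeds.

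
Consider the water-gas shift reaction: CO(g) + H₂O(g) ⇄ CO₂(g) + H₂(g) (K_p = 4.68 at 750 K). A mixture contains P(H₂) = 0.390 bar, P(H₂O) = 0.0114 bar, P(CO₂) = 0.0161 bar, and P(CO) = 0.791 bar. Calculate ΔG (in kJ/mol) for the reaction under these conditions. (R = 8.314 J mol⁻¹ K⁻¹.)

Q_p = P(CO₂)·P(H₂) / (P(CO)·P(H₂O)) = (0.0161)·(0.390) / ((0.791)·(0.0114)) = 0.696
ΔG = RT ln(Q_p/K_p) = (8.314 J mol⁻¹ K⁻¹)(750 K) × ln(0.696/4.68)
   = (6.236 kJ/mol)(-1.906) = -11.9 kJ/mol
ΔG < 0, so the forward reaction is spontaneous (proceeds forward).

ΔG = -11.9 kJ/mol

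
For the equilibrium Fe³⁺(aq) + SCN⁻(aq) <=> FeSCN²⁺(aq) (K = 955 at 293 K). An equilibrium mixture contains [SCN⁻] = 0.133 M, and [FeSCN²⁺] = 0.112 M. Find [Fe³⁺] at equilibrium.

At equilibrium, K = [FeSCN²⁺] / ([Fe³⁺]·[SCN⁻]) = 955.
(0.112) / (([Fe³⁺])·(0.133)) = 955
[Fe³⁺] = 8.82×10⁻⁴ M

[Fe³⁺] = 8.82×10⁻⁴ M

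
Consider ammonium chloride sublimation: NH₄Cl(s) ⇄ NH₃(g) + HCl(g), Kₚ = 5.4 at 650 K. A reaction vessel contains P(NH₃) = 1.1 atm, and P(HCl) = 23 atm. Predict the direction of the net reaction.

reverse (toward reactants)

(NH₄Cl is a pure solid — omitted from Qₚ.)
Qₚ = P(NH₃)·P(HCl) = (1.1)·(23) = 25
Qₚ = 25 > Kₚ = 5.4, so the reverse reaction proceeds.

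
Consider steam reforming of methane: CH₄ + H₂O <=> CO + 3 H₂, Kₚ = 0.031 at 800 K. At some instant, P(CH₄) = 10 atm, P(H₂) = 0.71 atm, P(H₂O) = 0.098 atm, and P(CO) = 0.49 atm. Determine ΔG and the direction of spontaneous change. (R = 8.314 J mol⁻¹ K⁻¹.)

ΔG = 11.7 kJ/mol; the forward reaction is non-spontaneous

Qₚ = P(CO)·P(H₂)³ / (P(CH₄)·P(H₂O)) = (0.49)·(0.71)³ / ((10)·(0.098)) = 0.179
ΔG = RT ln(Qₚ/Kₚ) = (8.314 J mol⁻¹ K⁻¹)(800 K) × ln(0.179/0.031)
   = (6.651 kJ/mol)(1.753) = 11.7 kJ/mol
ΔG > 0, so the forward reaction is non-spontaneous (proceeds in reverse).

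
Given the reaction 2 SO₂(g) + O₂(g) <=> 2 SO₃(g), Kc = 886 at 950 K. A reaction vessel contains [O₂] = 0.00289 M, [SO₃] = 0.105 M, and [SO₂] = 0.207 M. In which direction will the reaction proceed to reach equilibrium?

toward products

Qc = [SO₃]² / ([SO₂]²·[O₂]) = (0.105)² / ((0.207)²·(0.00289)) = 89.0
Qc = 89.0 < Kc = 886, so the forward reaction proceeds.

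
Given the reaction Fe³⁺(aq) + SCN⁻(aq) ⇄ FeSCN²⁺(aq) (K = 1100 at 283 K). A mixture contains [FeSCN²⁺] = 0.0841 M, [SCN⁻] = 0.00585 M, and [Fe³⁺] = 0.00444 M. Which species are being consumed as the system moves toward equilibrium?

FeSCN²⁺ (products)

Q = [FeSCN²⁺] / ([Fe³⁺]·[SCN⁻]) = (0.0841) / ((0.00444)·(0.00585)) = 3240
Q = 3240 > K = 1100: net reverse reaction.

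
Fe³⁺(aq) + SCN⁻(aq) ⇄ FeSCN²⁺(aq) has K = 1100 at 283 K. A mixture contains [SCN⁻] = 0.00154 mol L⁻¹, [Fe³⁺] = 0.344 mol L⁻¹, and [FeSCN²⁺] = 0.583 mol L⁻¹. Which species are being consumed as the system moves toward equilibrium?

Q = [FeSCN²⁺] / ([Fe³⁺]·[SCN⁻]) = (0.583) / ((0.344)·(0.00154)) = 1100
Q = 1100 = K; the system is at equilibrium.

none (at equilibrium)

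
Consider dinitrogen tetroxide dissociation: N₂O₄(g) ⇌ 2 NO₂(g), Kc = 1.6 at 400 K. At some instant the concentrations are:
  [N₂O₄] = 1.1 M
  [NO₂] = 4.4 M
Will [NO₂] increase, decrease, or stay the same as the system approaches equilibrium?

decrease

Qc = [NO₂]² / [N₂O₄] = (4.4)² / (1.1) = 18
Qc = 18 > Kc = 1.6: net reverse reaction.
NO₂ is a product, so it decreases.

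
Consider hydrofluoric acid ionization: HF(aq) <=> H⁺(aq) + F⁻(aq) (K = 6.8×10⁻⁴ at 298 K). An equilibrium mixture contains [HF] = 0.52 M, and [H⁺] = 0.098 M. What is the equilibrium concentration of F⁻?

At equilibrium, K = [H⁺]·[F⁻] / [HF] = 6.8×10⁻⁴.
(0.098)·([F⁻]) / (0.52) = 6.8×10⁻⁴
[F⁻] = 0.00361 = 0.0036 M

[F⁻] = 0.0036 M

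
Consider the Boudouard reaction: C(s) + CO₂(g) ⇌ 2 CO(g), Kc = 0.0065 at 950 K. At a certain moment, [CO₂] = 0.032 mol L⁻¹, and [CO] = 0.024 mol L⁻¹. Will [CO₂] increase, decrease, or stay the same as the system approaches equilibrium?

increase

(C is a pure solid — omitted from Qc.)
Qc = [CO]² / [CO₂] = (0.024)² / (0.032) = 0.018
Qc = 0.018 > Kc = 0.0065: net reverse reaction.
CO₂ is a reactant, so it increases.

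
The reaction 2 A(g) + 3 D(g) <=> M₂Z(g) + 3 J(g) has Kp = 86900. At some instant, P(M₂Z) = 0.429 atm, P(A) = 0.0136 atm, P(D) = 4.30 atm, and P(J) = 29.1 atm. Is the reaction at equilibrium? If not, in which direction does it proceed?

to the left

Qp = P(M₂Z)·P(J)³ / (P(A)²·P(D)³) = (0.429)·(29.1)³ / ((0.0136)²·(4.30)³) = 7.19×10⁵
Qp = 7.19×10⁵ > Kp = 86900, so the reverse reaction proceeds.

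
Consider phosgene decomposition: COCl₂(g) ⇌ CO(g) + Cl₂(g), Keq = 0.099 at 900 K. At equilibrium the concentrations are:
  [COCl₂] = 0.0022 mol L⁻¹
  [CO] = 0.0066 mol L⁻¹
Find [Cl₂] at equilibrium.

At equilibrium, Keq = [CO]·[Cl₂] / [COCl₂] = 0.099.
(0.0066)·([Cl₂]) / (0.0022) = 0.099
[Cl₂] = 0.0330 = 0.033 mol L⁻¹

[Cl₂] = 0.033 mol L⁻¹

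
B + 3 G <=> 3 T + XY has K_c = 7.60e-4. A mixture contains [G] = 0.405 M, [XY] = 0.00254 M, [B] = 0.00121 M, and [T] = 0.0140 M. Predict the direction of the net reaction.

Q_c = [T]³·[XY] / ([B]·[G]³) = (0.0140)³·(0.00254) / ((0.00121)·(0.405)³) = 8.67e-5
Q_c = 8.67e-5 < K_c = 7.60e-4, so the forward reaction proceeds.

forward (toward products)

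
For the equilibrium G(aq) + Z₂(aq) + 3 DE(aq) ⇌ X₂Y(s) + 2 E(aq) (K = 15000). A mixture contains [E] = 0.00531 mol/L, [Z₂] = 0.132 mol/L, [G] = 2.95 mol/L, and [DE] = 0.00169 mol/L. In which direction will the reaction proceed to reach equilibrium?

(X₂Y is a pure solid — omitted from Q.)
Q = [E]² / ([G]·[Z₂]·[DE]³) = (0.00531)² / ((2.95)·(0.132)·(0.00169)³) = 15000
Q = 15000 = K, so the system is already at equilibrium.

at equilibrium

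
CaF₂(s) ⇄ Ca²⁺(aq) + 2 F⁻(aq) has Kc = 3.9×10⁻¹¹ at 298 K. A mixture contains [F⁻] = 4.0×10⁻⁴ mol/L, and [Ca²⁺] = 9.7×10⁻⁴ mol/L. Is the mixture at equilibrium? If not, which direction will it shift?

no; Q > K, reaction proceeds in reverse

(CaF₂ is a pure solid — omitted from Qc.)
Qc = [Ca²⁺]·[F⁻]² = (9.7×10⁻⁴)·(4.0×10⁻⁴)² = 1.6×10⁻¹⁰
Qc = 1.6×10⁻¹⁰ > Kc = 3.9×10⁻¹¹: net reverse reaction.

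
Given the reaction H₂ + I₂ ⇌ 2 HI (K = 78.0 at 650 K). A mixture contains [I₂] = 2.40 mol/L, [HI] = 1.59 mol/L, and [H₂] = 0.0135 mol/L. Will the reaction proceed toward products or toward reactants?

no net change (already at equilibrium)

Q = [HI]² / ([H₂]·[I₂]) = (1.59)² / ((0.0135)·(2.40)) = 78.0
Q = 78.0 = K, so the system is already at equilibrium.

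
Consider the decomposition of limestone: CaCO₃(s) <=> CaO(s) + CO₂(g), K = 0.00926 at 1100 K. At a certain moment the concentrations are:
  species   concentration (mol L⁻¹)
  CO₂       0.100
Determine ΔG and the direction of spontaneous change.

ΔG = 21.8 kJ/mol; the forward reaction is non-spontaneous

(CaCO₃, CaO are pure solids — omitted from Q.)
Q = [CO₂] = 0.100
ΔG = RT ln(Q/K) = (8.314 J mol⁻¹ K⁻¹)(1100 K) × ln(0.100/0.00926)
   = (9.145 kJ/mol)(2.379) = 21.8 kJ/mol
ΔG > 0, so the forward reaction is non-spontaneous (proceeds in reverse).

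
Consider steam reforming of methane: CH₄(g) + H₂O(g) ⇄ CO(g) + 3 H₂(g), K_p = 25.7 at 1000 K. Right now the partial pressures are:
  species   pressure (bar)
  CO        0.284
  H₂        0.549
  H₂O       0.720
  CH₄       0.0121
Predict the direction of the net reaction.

toward products

Q_p = P(CO)·P(H₂)³ / (P(CH₄)·P(H₂O)) = (0.284)·(0.549)³ / ((0.0121)·(0.720)) = 5.39
Q_p = 5.39 < K_p = 25.7, so the forward reaction proceeds.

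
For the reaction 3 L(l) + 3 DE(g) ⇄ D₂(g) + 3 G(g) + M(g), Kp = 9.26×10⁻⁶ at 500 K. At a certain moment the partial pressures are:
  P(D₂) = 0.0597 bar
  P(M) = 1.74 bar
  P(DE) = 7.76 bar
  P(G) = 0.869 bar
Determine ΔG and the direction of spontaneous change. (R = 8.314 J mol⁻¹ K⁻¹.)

(L is a pure liquid — omitted from Qp.)
Qp = P(D₂)·P(G)³·P(M) / P(DE)³ = (0.0597)·(0.869)³·(1.74) / (7.76)³ = 1.46×10⁻⁴
ΔG = RT ln(Qp/Kp) = (8.314 J mol⁻¹ K⁻¹)(500 K) × ln(1.46×10⁻⁴/9.26×10⁻⁶)
   = (4.157 kJ/mol)(2.758) = 11.5 kJ/mol
ΔG > 0, so the forward reaction is non-spontaneous (proceeds in reverse).

ΔG = 11.5 kJ/mol; the forward reaction is non-spontaneous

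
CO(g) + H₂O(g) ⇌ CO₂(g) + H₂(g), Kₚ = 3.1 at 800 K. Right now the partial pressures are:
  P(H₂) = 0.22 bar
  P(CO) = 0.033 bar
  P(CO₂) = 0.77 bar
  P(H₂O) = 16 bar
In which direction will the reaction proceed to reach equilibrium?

Qₚ = P(CO₂)·P(H₂) / (P(CO)·P(H₂O)) = (0.77)·(0.22) / ((0.033)·(16)) = 0.32
Qₚ = 0.32 < Kₚ = 3.1, so the forward reaction proceeds.

in the forward direction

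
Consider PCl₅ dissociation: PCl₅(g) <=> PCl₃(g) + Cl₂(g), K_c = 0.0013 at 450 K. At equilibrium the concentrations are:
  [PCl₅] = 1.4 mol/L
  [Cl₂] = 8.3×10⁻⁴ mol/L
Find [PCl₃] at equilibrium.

At equilibrium, K_c = [PCl₃]·[Cl₂] / [PCl₅] = 0.0013.
([PCl₃])·(8.3×10⁻⁴) / (1.4) = 0.0013
[PCl₃] = 2.19 = 2.2 mol/L

[PCl₃] = 2.2 mol/L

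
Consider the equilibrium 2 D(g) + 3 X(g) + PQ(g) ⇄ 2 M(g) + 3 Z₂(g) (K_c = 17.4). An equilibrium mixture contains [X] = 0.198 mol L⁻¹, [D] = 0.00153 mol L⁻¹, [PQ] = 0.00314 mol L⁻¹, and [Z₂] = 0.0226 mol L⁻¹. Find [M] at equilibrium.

[M] = 0.00927 mol L⁻¹

At equilibrium, K_c = [M]²·[Z₂]³ / ([D]²·[X]³·[PQ]) = 17.4.
([M])²·(0.0226)³ / ((0.00153)²·(0.198)³·(0.00314)) = 17.4
[M]² = 8.60e-5 ⇒ [M] = 0.00927 mol L⁻¹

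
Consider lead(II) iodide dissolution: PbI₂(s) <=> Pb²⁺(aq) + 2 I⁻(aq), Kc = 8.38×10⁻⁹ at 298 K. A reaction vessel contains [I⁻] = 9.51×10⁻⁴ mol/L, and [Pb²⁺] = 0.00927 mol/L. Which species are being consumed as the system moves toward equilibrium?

(PbI₂ is a pure solid — omitted from Qc.)
Qc = [Pb²⁺]·[I⁻]² = (0.00927)·(9.51×10⁻⁴)² = 8.38×10⁻⁹
Qc = 8.38×10⁻⁹ = Kc; the system is at equilibrium.

none (at equilibrium)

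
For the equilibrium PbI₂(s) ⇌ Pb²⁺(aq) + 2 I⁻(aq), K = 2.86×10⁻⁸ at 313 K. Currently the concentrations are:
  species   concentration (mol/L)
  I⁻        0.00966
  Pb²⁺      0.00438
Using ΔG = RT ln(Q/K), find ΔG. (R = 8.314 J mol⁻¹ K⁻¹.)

(PbI₂ is a pure solid — omitted from Q.)
Q = [Pb²⁺]·[I⁻]² = (0.00438)·(0.00966)² = 4.09×10⁻⁷
ΔG = RT ln(Q/K) = (8.314 J mol⁻¹ K⁻¹)(313 K) × ln(4.09×10⁻⁷/2.86×10⁻⁸)
   = (2.602 kJ/mol)(2.660) = 6.92 kJ/mol
ΔG > 0, so the forward reaction is non-spontaneous (proceeds in reverse).

ΔG = 6.92 kJ/mol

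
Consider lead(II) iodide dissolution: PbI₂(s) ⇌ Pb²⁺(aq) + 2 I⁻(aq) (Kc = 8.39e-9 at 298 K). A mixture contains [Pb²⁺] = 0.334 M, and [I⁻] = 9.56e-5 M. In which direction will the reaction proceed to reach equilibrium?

toward products

(PbI₂ is a pure solid — omitted from Qc.)
Qc = [Pb²⁺]·[I⁻]² = (0.334)·(9.56e-5)² = 3.05e-9
Qc = 3.05e-9 < Kc = 8.39e-9, so the forward reaction proceeds.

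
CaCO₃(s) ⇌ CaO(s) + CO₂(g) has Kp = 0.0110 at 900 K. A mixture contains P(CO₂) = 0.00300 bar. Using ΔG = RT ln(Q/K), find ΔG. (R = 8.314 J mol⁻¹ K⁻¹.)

(CaCO₃, CaO are pure solids — omitted from Qp.)
Qp = P(CO₂) = 0.00300
ΔG = RT ln(Qp/Kp) = (8.314 J mol⁻¹ K⁻¹)(900 K) × ln(0.00300/0.0110)
   = (7.483 kJ/mol)(-1.299) = -9.72 kJ/mol
ΔG < 0, so the forward reaction is spontaneous (proceeds forward).

ΔG = -9.72 kJ/mol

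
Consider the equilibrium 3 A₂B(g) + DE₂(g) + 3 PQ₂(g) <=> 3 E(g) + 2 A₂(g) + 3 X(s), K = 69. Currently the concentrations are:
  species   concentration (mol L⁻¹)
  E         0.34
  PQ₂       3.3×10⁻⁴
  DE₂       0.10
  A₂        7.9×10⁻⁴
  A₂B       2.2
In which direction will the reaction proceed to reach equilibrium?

(X is a pure solid — omitted from Q.)
Q = [E]³·[A₂]² / ([A₂B]³·[DE₂]·[PQ₂]³) = (0.34)³·(7.9×10⁻⁴)² / ((2.2)³·(0.10)·(3.3×10⁻⁴)³) = 640
Q = 640 > K = 69, so the reverse reaction proceeds.

to the left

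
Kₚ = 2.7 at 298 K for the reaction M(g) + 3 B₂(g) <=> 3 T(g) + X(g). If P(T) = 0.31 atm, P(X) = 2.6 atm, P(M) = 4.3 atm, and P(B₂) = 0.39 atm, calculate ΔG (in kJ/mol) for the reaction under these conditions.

Qₚ = P(T)³·P(X) / (P(M)·P(B₂)³) = (0.31)³·(2.6) / ((4.3)·(0.39)³) = 0.304
ΔG = RT ln(Qₚ/Kₚ) = (8.314 J mol⁻¹ K⁻¹)(298 K) × ln(0.304/2.7)
   = (2.478 kJ/mol)(-2.184) = -5.41 kJ/mol
ΔG < 0, so the forward reaction is spontaneous (proceeds forward).

ΔG = -5.41 kJ/mol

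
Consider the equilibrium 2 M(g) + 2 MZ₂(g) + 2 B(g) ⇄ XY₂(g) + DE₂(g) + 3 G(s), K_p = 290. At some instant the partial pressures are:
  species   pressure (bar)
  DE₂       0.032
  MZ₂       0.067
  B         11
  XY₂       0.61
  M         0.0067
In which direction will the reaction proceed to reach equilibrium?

toward reactants

(G is a pure solid — omitted from Q_p.)
Q_p = P(XY₂)·P(DE₂) / (P(M)²·P(MZ₂)²·P(B)²) = (0.61)·(0.032) / ((0.0067)²·(0.067)²·(11)²) = 800
Q_p = 800 > K_p = 290, so the reverse reaction proceeds.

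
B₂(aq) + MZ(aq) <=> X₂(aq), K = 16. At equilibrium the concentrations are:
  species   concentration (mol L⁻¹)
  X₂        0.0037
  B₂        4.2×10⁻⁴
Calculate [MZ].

At equilibrium, K = [X₂] / ([B₂]·[MZ]) = 16.
(0.0037) / ((4.2×10⁻⁴)·([MZ])) = 16
[MZ] = 0.551 = 0.55 mol L⁻¹

[MZ] = 0.55 mol L⁻¹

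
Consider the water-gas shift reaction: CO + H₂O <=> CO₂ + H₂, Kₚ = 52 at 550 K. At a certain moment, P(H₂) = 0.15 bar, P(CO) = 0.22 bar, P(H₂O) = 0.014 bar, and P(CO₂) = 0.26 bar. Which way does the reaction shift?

Qₚ = P(CO₂)·P(H₂) / (P(CO)·P(H₂O)) = (0.26)·(0.15) / ((0.22)·(0.014)) = 13
Qₚ = 13 < Kₚ = 52, so the forward reaction proceeds.

to the right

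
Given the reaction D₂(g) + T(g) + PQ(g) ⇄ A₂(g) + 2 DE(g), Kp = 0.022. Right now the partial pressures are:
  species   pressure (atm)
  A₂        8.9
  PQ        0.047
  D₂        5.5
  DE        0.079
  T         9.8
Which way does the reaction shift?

at equilibrium

Qp = P(A₂)·P(DE)² / (P(D₂)·P(T)·P(PQ)) = (8.9)·(0.079)² / ((5.5)·(9.8)·(0.047)) = 0.022
Qp = 0.022 = Kp, so the system is already at equilibrium.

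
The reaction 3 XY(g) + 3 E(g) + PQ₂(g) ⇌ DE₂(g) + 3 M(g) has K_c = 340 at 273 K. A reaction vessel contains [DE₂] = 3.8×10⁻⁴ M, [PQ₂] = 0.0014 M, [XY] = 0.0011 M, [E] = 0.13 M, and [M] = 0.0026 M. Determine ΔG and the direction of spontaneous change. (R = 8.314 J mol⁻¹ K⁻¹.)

Q_c = [DE₂]·[M]³ / ([XY]³·[E]³·[PQ₂]) = (3.8×10⁻⁴)·(0.0026)³ / ((0.0011)³·(0.13)³·(0.0014)) = 1630
ΔG = RT ln(Q_c/K_c) = (8.314 J mol⁻¹ K⁻¹)(273 K) × ln(1630/340)
   = (2.270 kJ/mol)(1.567) = 3.56 kJ/mol
ΔG > 0, so the forward reaction is non-spontaneous (proceeds in reverse).

ΔG = 3.56 kJ/mol; the forward reaction is non-spontaneous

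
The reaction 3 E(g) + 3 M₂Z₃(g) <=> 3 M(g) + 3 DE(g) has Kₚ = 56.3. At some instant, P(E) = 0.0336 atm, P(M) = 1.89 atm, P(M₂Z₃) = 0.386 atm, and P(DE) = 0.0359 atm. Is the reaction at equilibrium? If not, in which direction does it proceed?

to the left

Qₚ = P(M)³·P(DE)³ / (P(E)³·P(M₂Z₃)³) = (1.89)³·(0.0359)³ / ((0.0336)³·(0.386)³) = 143
Qₚ = 143 > Kₚ = 56.3, so the reverse reaction proceeds.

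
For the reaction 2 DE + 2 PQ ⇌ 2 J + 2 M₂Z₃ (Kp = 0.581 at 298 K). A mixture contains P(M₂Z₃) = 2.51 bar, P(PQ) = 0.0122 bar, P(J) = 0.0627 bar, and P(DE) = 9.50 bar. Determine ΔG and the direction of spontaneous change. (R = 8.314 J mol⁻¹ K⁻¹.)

ΔG = 2.86 kJ/mol; the forward reaction is non-spontaneous

Qp = P(J)²·P(M₂Z₃)² / (P(DE)²·P(PQ)²) = (0.0627)²·(2.51)² / ((9.50)²·(0.0122)²) = 1.84
ΔG = RT ln(Qp/Kp) = (8.314 J mol⁻¹ K⁻¹)(298 K) × ln(1.84/0.581)
   = (2.478 kJ/mol)(1.153) = 2.86 kJ/mol
ΔG > 0, so the forward reaction is non-spontaneous (proceeds in reverse).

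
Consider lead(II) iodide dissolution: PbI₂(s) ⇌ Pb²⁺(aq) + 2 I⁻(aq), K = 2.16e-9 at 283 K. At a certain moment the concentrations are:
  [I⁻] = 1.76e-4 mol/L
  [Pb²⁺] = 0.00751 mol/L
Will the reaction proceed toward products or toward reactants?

forward (toward products)

(PbI₂ is a pure solid — omitted from Q.)
Q = [Pb²⁺]·[I⁻]² = (0.00751)·(1.76e-4)² = 2.33e-10
Q = 2.33e-10 < K = 2.16e-9, so the forward reaction proceeds.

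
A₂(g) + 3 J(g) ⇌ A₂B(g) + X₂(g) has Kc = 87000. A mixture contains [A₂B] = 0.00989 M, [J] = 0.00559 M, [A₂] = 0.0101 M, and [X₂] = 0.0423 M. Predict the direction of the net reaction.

Qc = [A₂B]·[X₂] / ([A₂]·[J]³) = (0.00989)·(0.0423) / ((0.0101)·(0.00559)³) = 2.37×10⁵
Qc = 2.37×10⁵ > Kc = 87000, so the reverse reaction proceeds.

in the reverse direction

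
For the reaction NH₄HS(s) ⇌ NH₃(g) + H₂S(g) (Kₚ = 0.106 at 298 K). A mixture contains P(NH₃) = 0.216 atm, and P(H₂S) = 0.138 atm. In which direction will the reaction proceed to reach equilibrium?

toward products

(NH₄HS is a pure solid — omitted from Qₚ.)
Qₚ = P(NH₃)·P(H₂S) = (0.216)·(0.138) = 0.0298
Qₚ = 0.0298 < Kₚ = 0.106, so the forward reaction proceeds.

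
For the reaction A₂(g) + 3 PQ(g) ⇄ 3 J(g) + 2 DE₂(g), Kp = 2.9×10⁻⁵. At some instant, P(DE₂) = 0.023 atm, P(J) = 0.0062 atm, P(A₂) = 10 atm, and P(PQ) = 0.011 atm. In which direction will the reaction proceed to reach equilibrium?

Qp = P(J)³·P(DE₂)² / (P(A₂)·P(PQ)³) = (0.0062)³·(0.023)² / ((10)·(0.011)³) = 9.5×10⁻⁶
Qp = 9.5×10⁻⁶ < Kp = 2.9×10⁻⁵, so the forward reaction proceeds.

forward (toward products)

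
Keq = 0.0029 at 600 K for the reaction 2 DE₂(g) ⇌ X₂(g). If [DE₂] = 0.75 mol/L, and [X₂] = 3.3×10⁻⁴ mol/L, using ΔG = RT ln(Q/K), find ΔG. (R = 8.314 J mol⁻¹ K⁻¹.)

Q = [X₂] / [DE₂]² = (3.3×10⁻⁴) / (0.75)² = 5.87×10⁻⁴
ΔG = RT ln(Q/Keq) = (8.314 J mol⁻¹ K⁻¹)(600 K) × ln(5.87×10⁻⁴/0.0029)
   = (4.988 kJ/mol)(-1.597) = -7.97 kJ/mol
ΔG < 0, so the forward reaction is spontaneous (proceeds forward).

ΔG = -7.97 kJ/mol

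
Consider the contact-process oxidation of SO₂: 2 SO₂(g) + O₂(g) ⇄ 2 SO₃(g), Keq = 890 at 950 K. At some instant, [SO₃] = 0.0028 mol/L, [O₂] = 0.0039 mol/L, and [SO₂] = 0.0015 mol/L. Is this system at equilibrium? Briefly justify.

Q = [SO₃]² / ([SO₂]²·[O₂]) = (0.0028)² / ((0.0015)²·(0.0039)) = 890
Q = 890 = Keq; the system is at equilibrium.

yes, at equilibrium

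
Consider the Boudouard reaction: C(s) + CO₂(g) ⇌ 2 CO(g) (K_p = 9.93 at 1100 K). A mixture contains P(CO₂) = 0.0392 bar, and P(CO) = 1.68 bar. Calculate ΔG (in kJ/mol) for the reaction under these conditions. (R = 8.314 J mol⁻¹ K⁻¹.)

(C is a pure solid — omitted from Q_p.)
Q_p = P(CO)² / P(CO₂) = (1.68)² / (0.0392) = 72.0
ΔG = RT ln(Q_p/K_p) = (8.314 J mol⁻¹ K⁻¹)(1100 K) × ln(72.0/9.93)
   = (9.145 kJ/mol)(1.981) = 18.1 kJ/mol
ΔG > 0, so the forward reaction is non-spontaneous (proceeds in reverse).

ΔG = 18.1 kJ/mol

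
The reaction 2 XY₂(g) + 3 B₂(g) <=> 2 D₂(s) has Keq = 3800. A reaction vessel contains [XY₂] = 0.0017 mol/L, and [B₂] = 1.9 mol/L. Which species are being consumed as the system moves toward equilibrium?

D₂ (products)

(D₂ is a pure solid — omitted from Q.)
Q = 1 / ([XY₂]²·[B₂]³) = 1 / ((0.0017)²·(1.9)³) = 50000
Q = 50000 > Keq = 3800: net reverse reaction.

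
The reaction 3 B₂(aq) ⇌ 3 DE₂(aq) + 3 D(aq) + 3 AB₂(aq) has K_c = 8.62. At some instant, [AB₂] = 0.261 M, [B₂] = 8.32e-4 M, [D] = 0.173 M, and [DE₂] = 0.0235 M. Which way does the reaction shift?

Q_c = [DE₂]³·[D]³·[AB₂]³ / [B₂]³ = (0.0235)³·(0.173)³·(0.261)³ / (8.32e-4)³ = 2.07
Q_c = 2.07 < K_c = 8.62, so the forward reaction proceeds.

forward (toward products)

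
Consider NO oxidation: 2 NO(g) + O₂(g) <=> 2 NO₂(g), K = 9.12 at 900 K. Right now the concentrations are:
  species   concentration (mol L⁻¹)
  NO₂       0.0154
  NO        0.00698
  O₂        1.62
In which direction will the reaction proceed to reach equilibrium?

Q = [NO₂]² / ([NO]²·[O₂]) = (0.0154)² / ((0.00698)²·(1.62)) = 3.00
Q = 3.00 < K = 9.12, so the forward reaction proceeds.

toward products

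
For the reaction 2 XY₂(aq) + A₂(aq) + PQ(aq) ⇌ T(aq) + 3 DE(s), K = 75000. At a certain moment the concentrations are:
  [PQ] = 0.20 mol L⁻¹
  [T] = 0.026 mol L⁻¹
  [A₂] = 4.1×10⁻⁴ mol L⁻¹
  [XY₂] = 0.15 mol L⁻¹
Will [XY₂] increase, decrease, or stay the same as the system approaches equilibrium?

decrease

(DE is a pure solid — omitted from Q.)
Q = [T] / ([XY₂]²·[A₂]·[PQ]) = (0.026) / ((0.15)²·(4.1×10⁻⁴)·(0.20)) = 14000
Q = 14000 < K = 75000: net forward reaction.
XY₂ is a reactant, so it decreases.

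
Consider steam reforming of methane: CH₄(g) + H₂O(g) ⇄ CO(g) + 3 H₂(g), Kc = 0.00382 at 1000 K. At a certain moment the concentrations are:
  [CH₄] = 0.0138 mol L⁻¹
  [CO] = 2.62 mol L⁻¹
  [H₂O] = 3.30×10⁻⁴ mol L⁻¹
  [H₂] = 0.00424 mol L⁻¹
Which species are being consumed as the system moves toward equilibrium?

CO, H₂ (products)

Qc = [CO]·[H₂]³ / ([CH₄]·[H₂O]) = (2.62)·(0.00424)³ / ((0.0138)·(3.30×10⁻⁴)) = 0.0439
Qc = 0.0439 > Kc = 0.00382: net reverse reaction.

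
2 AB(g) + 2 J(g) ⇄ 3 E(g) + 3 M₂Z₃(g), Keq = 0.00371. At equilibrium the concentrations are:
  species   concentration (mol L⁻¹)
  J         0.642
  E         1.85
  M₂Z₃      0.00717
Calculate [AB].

[AB] = 0.0391 mol L⁻¹

At equilibrium, Keq = [E]³·[M₂Z₃]³ / ([AB]²·[J]²) = 0.00371.
(1.85)³·(0.00717)³ / (([AB])²·(0.642)²) = 0.00371
[AB]² = 0.00153 ⇒ [AB] = 0.0391 mol L⁻¹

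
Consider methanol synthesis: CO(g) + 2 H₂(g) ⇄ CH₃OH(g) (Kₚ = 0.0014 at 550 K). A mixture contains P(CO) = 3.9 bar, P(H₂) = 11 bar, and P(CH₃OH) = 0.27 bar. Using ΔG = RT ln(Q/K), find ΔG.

Qₚ = P(CH₃OH) / (P(CO)·P(H₂)²) = (0.27) / ((3.9)·(11)²) = 5.72×10⁻⁴
ΔG = RT ln(Qₚ/Kₚ) = (8.314 J mol⁻¹ K⁻¹)(550 K) × ln(5.72×10⁻⁴/0.0014)
   = (4.573 kJ/mol)(-0.8951) = -4.09 kJ/mol
ΔG < 0, so the forward reaction is spontaneous (proceeds forward).

ΔG = -4.09 kJ/mol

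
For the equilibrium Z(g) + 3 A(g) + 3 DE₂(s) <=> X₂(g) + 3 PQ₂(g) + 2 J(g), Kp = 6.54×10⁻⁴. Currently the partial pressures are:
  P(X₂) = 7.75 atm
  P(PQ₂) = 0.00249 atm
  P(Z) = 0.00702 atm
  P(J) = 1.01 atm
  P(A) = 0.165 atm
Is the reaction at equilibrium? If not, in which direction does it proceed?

reverse (toward reactants)

(DE₂ is a pure solid — omitted from Qp.)
Qp = P(X₂)·P(PQ₂)³·P(J)² / (P(Z)·P(A)³) = (7.75)·(0.00249)³·(1.01)² / ((0.00702)·(0.165)³) = 0.00387
Qp = 0.00387 > Kp = 6.54×10⁻⁴, so the reverse reaction proceeds.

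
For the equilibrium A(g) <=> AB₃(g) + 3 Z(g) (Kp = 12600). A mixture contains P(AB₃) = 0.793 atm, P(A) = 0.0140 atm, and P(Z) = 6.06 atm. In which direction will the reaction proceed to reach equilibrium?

no net change (already at equilibrium)

Qp = P(AB₃)·P(Z)³ / P(A) = (0.793)·(6.06)³ / (0.0140) = 12600
Qp = 12600 = Kp, so the system is already at equilibrium.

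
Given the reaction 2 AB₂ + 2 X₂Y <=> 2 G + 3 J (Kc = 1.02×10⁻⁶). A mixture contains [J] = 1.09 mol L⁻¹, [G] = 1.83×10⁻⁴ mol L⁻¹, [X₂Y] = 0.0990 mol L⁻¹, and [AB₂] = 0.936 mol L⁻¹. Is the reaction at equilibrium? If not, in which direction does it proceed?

to the left

Qc = [G]²·[J]³ / ([AB₂]²·[X₂Y]²) = (1.83×10⁻⁴)²·(1.09)³ / ((0.936)²·(0.0990)²) = 5.05×10⁻⁶
Qc = 5.05×10⁻⁶ > Kc = 1.02×10⁻⁶, so the reverse reaction proceeds.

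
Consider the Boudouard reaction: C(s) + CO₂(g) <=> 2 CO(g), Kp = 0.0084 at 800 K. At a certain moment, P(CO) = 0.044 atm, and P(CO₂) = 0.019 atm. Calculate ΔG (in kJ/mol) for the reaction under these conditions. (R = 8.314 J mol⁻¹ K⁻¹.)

ΔG = 16.6 kJ/mol

(C is a pure solid — omitted from Qp.)
Qp = P(CO)² / P(CO₂) = (0.044)² / (0.019) = 0.102
ΔG = RT ln(Qp/Kp) = (8.314 J mol⁻¹ K⁻¹)(800 K) × ln(0.102/0.0084)
   = (6.651 kJ/mol)(2.497) = 16.6 kJ/mol
ΔG > 0, so the forward reaction is non-spontaneous (proceeds in reverse).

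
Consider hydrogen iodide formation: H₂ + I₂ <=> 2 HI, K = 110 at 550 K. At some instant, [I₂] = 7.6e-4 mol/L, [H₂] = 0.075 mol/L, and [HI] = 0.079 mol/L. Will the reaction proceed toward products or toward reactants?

Q = [HI]² / ([H₂]·[I₂]) = (0.079)² / ((0.075)·(7.6e-4)) = 110
Q = 110 = K, so the system is already at equilibrium.

no net change (already at equilibrium)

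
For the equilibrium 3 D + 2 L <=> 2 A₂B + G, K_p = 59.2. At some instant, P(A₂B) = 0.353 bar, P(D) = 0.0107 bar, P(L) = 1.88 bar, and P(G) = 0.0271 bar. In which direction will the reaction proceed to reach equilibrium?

reverse (toward reactants)

Q_p = P(A₂B)²·P(G) / (P(D)³·P(L)²) = (0.353)²·(0.0271) / ((0.0107)³·(1.88)²) = 780
Q_p = 780 > K_p = 59.2, so the reverse reaction proceeds.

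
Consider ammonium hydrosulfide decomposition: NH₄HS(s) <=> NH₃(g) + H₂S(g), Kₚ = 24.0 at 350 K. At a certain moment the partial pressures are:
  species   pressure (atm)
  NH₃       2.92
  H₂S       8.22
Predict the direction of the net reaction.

(NH₄HS is a pure solid — omitted from Qₚ.)
Qₚ = P(NH₃)·P(H₂S) = (2.92)·(8.22) = 24.0
Qₚ = 24.0 = Kₚ, so the system is already at equilibrium.

no net change (already at equilibrium)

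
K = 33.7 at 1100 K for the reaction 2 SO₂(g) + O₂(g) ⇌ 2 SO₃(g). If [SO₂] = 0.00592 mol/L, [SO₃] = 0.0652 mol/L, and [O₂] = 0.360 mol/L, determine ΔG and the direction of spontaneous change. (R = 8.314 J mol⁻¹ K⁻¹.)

Q = [SO₃]² / ([SO₂]²·[O₂]) = (0.0652)² / ((0.00592)²·(0.360)) = 337
ΔG = RT ln(Q/K) = (8.314 J mol⁻¹ K⁻¹)(1100 K) × ln(337/33.7)
   = (9.145 kJ/mol)(2.303) = 21.1 kJ/mol
ΔG > 0, so the forward reaction is non-spontaneous (proceeds in reverse).

ΔG = 21.1 kJ/mol; the forward reaction is non-spontaneous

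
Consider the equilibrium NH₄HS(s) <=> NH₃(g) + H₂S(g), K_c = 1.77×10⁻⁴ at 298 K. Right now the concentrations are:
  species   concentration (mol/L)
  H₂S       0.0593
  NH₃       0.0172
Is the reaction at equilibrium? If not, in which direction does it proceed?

to the left

(NH₄HS is a pure solid — omitted from Q_c.)
Q_c = [NH₃]·[H₂S] = (0.0172)·(0.0593) = 0.00102
Q_c = 0.00102 > K_c = 1.77×10⁻⁴, so the reverse reaction proceeds.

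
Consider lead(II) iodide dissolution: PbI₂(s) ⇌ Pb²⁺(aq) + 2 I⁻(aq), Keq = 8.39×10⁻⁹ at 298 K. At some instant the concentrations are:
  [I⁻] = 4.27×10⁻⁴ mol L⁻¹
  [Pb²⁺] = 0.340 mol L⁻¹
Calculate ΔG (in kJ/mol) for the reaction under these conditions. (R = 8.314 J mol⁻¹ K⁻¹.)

ΔG = 4.96 kJ/mol

(PbI₂ is a pure solid — omitted from Q.)
Q = [Pb²⁺]·[I⁻]² = (0.340)·(4.27×10⁻⁴)² = 6.20×10⁻⁸
ΔG = RT ln(Q/Keq) = (8.314 J mol⁻¹ K⁻¹)(298 K) × ln(6.20×10⁻⁸/8.39×10⁻⁹)
   = (2.478 kJ/mol)(2.000) = 4.96 kJ/mol
ΔG > 0, so the forward reaction is non-spontaneous (proceeds in reverse).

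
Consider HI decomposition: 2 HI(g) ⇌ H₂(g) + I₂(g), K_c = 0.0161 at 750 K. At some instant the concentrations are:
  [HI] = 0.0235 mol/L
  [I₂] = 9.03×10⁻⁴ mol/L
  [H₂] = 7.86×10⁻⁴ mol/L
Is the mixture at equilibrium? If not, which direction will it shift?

no; Q < K, reaction proceeds forward

Q_c = [H₂]·[I₂] / [HI]² = (7.86×10⁻⁴)·(9.03×10⁻⁴) / (0.0235)² = 0.00129
Q_c = 0.00129 < K_c = 0.0161: net forward reaction.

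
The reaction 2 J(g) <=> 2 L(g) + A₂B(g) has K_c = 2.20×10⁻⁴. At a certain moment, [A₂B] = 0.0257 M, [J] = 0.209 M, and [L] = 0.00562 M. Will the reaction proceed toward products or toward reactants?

Q_c = [L]²·[A₂B] / [J]² = (0.00562)²·(0.0257) / (0.209)² = 1.86×10⁻⁵
Q_c = 1.86×10⁻⁵ < K_c = 2.20×10⁻⁴, so the forward reaction proceeds.

toward products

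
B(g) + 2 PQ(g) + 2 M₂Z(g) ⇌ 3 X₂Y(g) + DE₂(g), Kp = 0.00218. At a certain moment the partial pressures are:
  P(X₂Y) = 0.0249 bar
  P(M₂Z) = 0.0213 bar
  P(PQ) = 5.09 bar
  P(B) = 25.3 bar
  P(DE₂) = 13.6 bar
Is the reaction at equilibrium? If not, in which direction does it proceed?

Qp = P(X₂Y)³·P(DE₂) / (P(B)·P(PQ)²·P(M₂Z)²) = (0.0249)³·(13.6) / ((25.3)·(5.09)²·(0.0213)²) = 7.06e-4
Qp = 7.06e-4 < Kp = 0.00218, so the forward reaction proceeds.

toward products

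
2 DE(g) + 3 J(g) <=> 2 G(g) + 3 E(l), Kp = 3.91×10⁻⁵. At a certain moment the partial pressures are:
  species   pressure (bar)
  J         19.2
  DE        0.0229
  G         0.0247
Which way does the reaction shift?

to the left

(E is a pure liquid — omitted from Qp.)
Qp = P(G)² / (P(DE)²·P(J)³) = (0.0247)² / ((0.0229)²·(19.2)³) = 1.64×10⁻⁴
Qp = 1.64×10⁻⁴ > Kp = 3.91×10⁻⁵, so the reverse reaction proceeds.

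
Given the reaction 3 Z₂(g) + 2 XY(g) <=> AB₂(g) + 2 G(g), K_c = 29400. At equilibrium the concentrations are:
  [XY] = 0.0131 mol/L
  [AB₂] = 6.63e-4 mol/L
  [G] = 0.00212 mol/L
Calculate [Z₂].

[Z₂] = 8.39e-4 mol/L

At equilibrium, K_c = [AB₂]·[G]² / ([Z₂]³·[XY]²) = 29400.
(6.63e-4)·(0.00212)² / (([Z₂])³·(0.0131)²) = 29400
[Z₂]³ = 5.91e-10 ⇒ [Z₂] = 8.39e-4 mol/L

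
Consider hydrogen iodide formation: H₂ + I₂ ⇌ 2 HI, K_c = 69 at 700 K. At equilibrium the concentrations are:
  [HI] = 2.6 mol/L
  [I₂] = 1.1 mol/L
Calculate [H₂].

At equilibrium, K_c = [HI]² / ([H₂]·[I₂]) = 69.
(2.6)² / (([H₂])·(1.1)) = 69
[H₂] = 0.0891 = 0.089 mol/L

[H₂] = 0.089 mol/L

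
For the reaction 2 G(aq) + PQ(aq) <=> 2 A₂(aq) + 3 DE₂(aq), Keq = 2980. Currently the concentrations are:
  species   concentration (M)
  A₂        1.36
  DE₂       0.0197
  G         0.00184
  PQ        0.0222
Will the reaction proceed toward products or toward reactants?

Q = [A₂]²·[DE₂]³ / ([G]²·[PQ]) = (1.36)²·(0.0197)³ / ((0.00184)²·(0.0222)) = 188
Q = 188 < Keq = 2980, so the forward reaction proceeds.

in the forward direction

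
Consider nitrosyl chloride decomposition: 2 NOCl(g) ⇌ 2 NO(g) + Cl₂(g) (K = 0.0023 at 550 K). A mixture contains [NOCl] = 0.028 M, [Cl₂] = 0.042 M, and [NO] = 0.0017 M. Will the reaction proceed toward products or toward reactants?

forward (toward products)

Q = [NO]²·[Cl₂] / [NOCl]² = (0.0017)²·(0.042) / (0.028)² = 1.5×10⁻⁴
Q = 1.5×10⁻⁴ < K = 0.0023, so the forward reaction proceeds.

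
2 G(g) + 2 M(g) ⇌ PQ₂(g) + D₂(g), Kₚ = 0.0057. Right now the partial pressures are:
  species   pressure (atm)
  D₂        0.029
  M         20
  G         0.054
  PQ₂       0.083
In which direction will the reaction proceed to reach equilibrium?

in the forward direction

Qₚ = P(PQ₂)·P(D₂) / (P(G)²·P(M)²) = (0.083)·(0.029) / ((0.054)²·(20)²) = 0.0021
Qₚ = 0.0021 < Kₚ = 0.0057, so the forward reaction proceeds.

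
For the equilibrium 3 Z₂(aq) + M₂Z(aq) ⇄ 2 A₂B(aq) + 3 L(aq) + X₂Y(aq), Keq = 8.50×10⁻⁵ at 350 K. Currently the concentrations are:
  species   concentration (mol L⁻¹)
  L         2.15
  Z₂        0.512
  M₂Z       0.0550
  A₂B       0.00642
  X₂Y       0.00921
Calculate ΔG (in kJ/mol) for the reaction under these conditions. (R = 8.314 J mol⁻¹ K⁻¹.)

ΔG = 5.22 kJ/mol

Q = [A₂B]²·[L]³·[X₂Y] / ([Z₂]³·[M₂Z]) = (0.00642)²·(2.15)³·(0.00921) / ((0.512)³·(0.0550)) = 5.11×10⁻⁴
ΔG = RT ln(Q/Keq) = (8.314 J mol⁻¹ K⁻¹)(350 K) × ln(5.11×10⁻⁴/8.50×10⁻⁵)
   = (2.910 kJ/mol)(1.794) = 5.22 kJ/mol
ΔG > 0, so the forward reaction is non-spontaneous (proceeds in reverse).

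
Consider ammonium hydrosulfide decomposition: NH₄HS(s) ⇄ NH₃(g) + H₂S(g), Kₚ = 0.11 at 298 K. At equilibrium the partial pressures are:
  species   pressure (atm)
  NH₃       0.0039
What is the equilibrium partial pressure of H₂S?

(NH₄HS is a pure solid — omitted from Kₚ.)
At equilibrium, Kₚ = P(NH₃)·P(H₂S) = 0.11.
(0.0039)·(P(H₂S)) = 0.11
P(H₂S) = 28.2 = 28 atm

P(H₂S) = 28 atm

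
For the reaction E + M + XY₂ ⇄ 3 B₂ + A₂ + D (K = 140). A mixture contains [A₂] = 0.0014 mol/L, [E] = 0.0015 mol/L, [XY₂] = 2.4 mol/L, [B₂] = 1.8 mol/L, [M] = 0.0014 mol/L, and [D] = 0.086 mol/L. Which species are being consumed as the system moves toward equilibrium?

Q = [B₂]³·[A₂]·[D] / ([E]·[M]·[XY₂]) = (1.8)³·(0.0014)·(0.086) / ((0.0015)·(0.0014)·(2.4)) = 140
Q = 140 = K; the system is at equilibrium.

none (at equilibrium)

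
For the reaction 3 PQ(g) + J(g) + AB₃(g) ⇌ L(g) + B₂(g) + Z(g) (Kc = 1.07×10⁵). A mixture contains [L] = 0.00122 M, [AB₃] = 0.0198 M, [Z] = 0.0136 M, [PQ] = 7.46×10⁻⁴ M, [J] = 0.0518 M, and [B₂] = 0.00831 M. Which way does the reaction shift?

Qc = [L]·[B₂]·[Z] / ([PQ]³·[J]·[AB₃]) = (0.00122)·(0.00831)·(0.0136) / ((7.46×10⁻⁴)³·(0.0518)·(0.0198)) = 3.24×10⁵
Qc = 3.24×10⁵ > Kc = 1.07×10⁵, so the reverse reaction proceeds.

toward reactants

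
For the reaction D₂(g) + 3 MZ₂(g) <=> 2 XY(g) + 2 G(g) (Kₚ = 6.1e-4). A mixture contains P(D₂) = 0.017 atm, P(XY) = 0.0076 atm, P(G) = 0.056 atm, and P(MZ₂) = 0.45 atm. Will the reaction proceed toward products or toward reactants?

to the right

Qₚ = P(XY)²·P(G)² / (P(D₂)·P(MZ₂)³) = (0.0076)²·(0.056)² / ((0.017)·(0.45)³) = 1.2e-4
Qₚ = 1.2e-4 < Kₚ = 6.1e-4, so the forward reaction proceeds.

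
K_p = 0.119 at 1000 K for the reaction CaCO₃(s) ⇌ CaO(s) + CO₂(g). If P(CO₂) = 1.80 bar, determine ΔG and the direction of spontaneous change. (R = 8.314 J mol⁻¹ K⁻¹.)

(CaCO₃, CaO are pure solids — omitted from Q_p.)
Q_p = P(CO₂) = 1.80
ΔG = RT ln(Q_p/K_p) = (8.314 J mol⁻¹ K⁻¹)(1000 K) × ln(1.80/0.119)
   = (8.314 kJ/mol)(2.716) = 22.6 kJ/mol
ΔG > 0, so the forward reaction is non-spontaneous (proceeds in reverse).

ΔG = 22.6 kJ/mol; the forward reaction is non-spontaneous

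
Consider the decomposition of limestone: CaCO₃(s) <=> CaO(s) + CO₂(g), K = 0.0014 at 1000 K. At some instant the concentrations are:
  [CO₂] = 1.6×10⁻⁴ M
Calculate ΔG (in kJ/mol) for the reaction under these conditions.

(CaCO₃, CaO are pure solids — omitted from Q.)
Q = [CO₂] = 1.60×10⁻⁴
ΔG = RT ln(Q/K) = (8.314 J mol⁻¹ K⁻¹)(1000 K) × ln(1.60×10⁻⁴/0.0014)
   = (8.314 kJ/mol)(-2.169) = -18.0 kJ/mol
ΔG < 0, so the forward reaction is spontaneous (proceeds forward).

ΔG = -18.0 kJ/mol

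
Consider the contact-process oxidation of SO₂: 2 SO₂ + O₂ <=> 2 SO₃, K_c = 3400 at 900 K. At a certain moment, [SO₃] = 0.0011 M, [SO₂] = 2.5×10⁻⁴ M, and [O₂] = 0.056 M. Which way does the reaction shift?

in the forward direction

Q_c = [SO₃]² / ([SO₂]²·[O₂]) = (0.0011)² / ((2.5×10⁻⁴)²·(0.056)) = 350
Q_c = 350 < K_c = 3400, so the forward reaction proceeds.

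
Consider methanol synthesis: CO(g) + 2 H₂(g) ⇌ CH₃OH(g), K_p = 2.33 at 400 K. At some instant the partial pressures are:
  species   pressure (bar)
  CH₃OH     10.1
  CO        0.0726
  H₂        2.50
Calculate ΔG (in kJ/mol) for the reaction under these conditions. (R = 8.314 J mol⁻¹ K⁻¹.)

Q_p = P(CH₃OH) / (P(CO)·P(H₂)²) = (10.1) / ((0.0726)·(2.50)²) = 22.3
ΔG = RT ln(Q_p/K_p) = (8.314 J mol⁻¹ K⁻¹)(400 K) × ln(22.3/2.33)
   = (3.326 kJ/mol)(2.259) = 7.51 kJ/mol
ΔG > 0, so the forward reaction is non-spontaneous (proceeds in reverse).

ΔG = 7.51 kJ/mol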